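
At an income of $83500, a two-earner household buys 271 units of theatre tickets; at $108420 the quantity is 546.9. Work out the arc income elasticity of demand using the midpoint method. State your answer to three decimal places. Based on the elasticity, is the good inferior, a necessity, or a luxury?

2.598 (luxury)

ΔQ = 546.9 − 271 = 275.9; midpoint Q̄ = (271 + 546.9)/2 = 408.95.
ΔI = 108420 − 83500 = 24920; midpoint Ī = (83500 + 108420)/2 = 95960.
η = (ΔQ/Q̄) ÷ (ΔI/Ī) = (275.9/408.95) ÷ (24920/95960) = 2.598.
η > 1 ⇒ luxury.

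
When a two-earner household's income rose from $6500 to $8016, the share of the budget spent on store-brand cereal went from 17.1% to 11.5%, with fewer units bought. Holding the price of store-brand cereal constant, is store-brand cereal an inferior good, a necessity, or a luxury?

inferior good

Quantity demanded falls as income rises, so η < 0.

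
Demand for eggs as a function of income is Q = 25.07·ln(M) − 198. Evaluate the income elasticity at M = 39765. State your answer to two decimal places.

0.37

At M = 39765: Q = 67.510.
dQ/dM = 25.07/M = 0.000630454 at this income.
η = (dQ/dM)·(M/Q) = 0.000630454 × (39765/67.510) = 0.37.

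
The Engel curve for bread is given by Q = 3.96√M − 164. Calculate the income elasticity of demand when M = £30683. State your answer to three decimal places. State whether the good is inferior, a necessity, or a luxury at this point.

At M = 30683: Q = 529.656.
dQ/dM = 3.96/(2√M) = 0.0113036 at this income.
η = (dQ/dM)·(M/Q) = 0.0113036 × (30683/529.656) = 0.655.
Since 0 < η < 1, the good is a necessity.

0.655 (necessity)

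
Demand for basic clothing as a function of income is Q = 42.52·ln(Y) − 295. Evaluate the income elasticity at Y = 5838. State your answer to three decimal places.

At Y = 5838: Q = 73.740.
dQ/dY = 42.52/Y = 0.00728332 at this income.
η = (dQ/dY)·(Y/Q) = 0.00728332 × (5838/73.740) = 0.577.

0.577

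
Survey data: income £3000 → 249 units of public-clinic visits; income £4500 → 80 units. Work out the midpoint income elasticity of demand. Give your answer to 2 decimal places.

-2.57

ΔQ = 80 − 249 = -169; midpoint Q̄ = (249 + 80)/2 = 164.5.
ΔI = 4500 − 3000 = 1500; midpoint Ī = (3000 + 4500)/2 = 3750.
η = (ΔQ/Q̄) ÷ (ΔI/Ī) = (-169/164.5) ÷ (1500/3750) = -2.57.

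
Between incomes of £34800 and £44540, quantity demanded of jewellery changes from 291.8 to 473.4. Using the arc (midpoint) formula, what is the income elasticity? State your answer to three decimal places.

1.933

ΔQ = 473.4 − 291.8 = 181.6; midpoint Q̄ = (291.8 + 473.4)/2 = 382.6.
ΔI = 44540 − 34800 = 9740; midpoint Ī = (34800 + 44540)/2 = 39670.
η = (ΔQ/Q̄) ÷ (ΔI/Ī) = (181.6/382.6) ÷ (9740/39670) = 1.933.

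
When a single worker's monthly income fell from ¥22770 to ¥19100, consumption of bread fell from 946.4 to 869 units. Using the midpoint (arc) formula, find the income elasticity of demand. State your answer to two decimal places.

ΔQ = 869 − 946.4 = -77.4; midpoint Q̄ = (946.4 + 869)/2 = 907.7.
ΔI = 19100 − 22770 = -3670; midpoint Ī = (22770 + 19100)/2 = 20935.
η = (ΔQ/Q̄) ÷ (ΔI/Ī) = (-77.4/907.7) ÷ (-3670/20935) = 0.49.

0.49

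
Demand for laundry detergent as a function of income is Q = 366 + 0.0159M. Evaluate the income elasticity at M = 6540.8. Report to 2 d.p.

0.22

At M = 6540.8: Q = 469.999.
dQ/dM = 0.0159.
η = (dQ/dM)·(M/Q) = 0.0159 × (6540.8/469.999) = 0.22.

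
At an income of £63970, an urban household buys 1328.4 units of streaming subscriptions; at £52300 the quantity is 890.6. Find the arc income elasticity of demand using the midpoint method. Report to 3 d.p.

ΔQ = 890.6 − 1328.4 = -437.8; midpoint Q̄ = (1328.4 + 890.6)/2 = 1109.5.
ΔI = 52300 − 63970 = -11670; midpoint Ī = (63970 + 52300)/2 = 58135.
η = (ΔQ/Q̄) ÷ (ΔI/Ī) = (-437.8/1109.5) ÷ (-11670/58135) = 1.966.

1.966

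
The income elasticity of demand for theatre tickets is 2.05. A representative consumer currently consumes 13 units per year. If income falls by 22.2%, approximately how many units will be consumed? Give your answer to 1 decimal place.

7.1

%ΔQ ≈ η × %ΔI = 2.05 × (-22.2%) = -45.51%.
New Q ≈ 13 × (1 − 0.4551) = 7.1.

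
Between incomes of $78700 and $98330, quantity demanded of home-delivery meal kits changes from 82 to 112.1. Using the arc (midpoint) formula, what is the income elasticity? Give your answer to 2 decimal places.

ΔQ = 112.1 − 82 = 30.1; midpoint Q̄ = (82 + 112.1)/2 = 97.05.
ΔI = 98330 − 78700 = 19630; midpoint Ī = (78700 + 98330)/2 = 88515.
η = (ΔQ/Q̄) ÷ (ΔI/Ī) = (30.1/97.05) ÷ (19630/88515) = 1.40.

1.40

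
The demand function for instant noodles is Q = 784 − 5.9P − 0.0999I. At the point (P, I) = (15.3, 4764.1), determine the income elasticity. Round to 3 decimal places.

-2.185

At P = 15.3, I = 4764.1: Q = 217.796.
Holding P constant, ∂Q/∂I = −0.0999.
η_I = (∂Q/∂I)·(I/Q) = -0.0999 × (4764.1/217.796) = -2.185.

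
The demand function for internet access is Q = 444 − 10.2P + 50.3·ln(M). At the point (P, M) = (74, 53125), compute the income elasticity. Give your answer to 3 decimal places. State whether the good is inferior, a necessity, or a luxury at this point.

At P = 74, M = 53125: Q = 236.484.
Holding P constant, ∂Q/∂M = 50.3/M = 0.000946824.
η_M = (∂Q/∂M)·(M/Q) = 0.000946824 × (53125/236.484) = 0.213.
Since 0 < η < 1, this is a necessity.

0.213 (necessity)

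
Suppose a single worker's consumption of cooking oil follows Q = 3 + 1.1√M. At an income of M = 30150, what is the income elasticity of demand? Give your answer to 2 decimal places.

0.49

At M = 30150: Q = 194.001.
dQ/dM = 1.1/(2√M) = 0.00316752 at this income.
η = (dQ/dM)·(M/Q) = 0.00316752 × (30150/194.001) = 0.49.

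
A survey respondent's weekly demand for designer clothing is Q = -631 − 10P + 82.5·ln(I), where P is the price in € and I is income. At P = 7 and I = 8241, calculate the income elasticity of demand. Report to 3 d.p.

1.923

At P = 7, I = 8241: Q = 42.892.
Holding P constant, ∂Q/∂I = 82.5/I = 0.0100109.
η_I = (∂Q/∂I)·(I/Q) = 0.0100109 × (8241/42.892) = 1.923.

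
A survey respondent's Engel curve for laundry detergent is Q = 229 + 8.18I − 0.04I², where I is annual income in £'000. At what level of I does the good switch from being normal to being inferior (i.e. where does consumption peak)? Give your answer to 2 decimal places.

dQ/dI = 8.18 − 0.08I.
The good is inferior where dQ/dI < 0. Setting dQ/dI = 0 gives I = 8.18 / 0.08 = 102.25.

102.25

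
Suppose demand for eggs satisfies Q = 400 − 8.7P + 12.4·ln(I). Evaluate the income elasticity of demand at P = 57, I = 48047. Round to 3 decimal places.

0.328

At P = 57, I = 48047: Q = 37.771.
Holding P constant, ∂Q/∂I = 12.4/I = 0.000258081.
η_I = (∂Q/∂I)·(I/Q) = 0.000258081 × (48047/37.771) = 0.328.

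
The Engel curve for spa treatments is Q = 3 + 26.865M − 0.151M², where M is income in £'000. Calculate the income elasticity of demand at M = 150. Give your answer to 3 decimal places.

-4.353

At M = 150: Q = 635.2500.
dQ/dM = 26.865 − 0.302M = -18.43500.
η = (dQ/dM)·(M/Q) = -18.43500 × (150/635.2500) = -4.353.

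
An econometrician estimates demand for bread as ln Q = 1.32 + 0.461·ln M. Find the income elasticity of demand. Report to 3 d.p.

0.461

In a log-linear demand, the coefficient on ln M is the income elasticity.
So η = 0.461.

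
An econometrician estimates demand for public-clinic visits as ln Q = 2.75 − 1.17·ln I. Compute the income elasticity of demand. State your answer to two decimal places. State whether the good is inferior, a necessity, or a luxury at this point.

In a log-linear demand, the coefficient on ln I is the income elasticity.
So η = -1.17.
η < 0 ⇒ inferior good.

-1.17 (inferior good)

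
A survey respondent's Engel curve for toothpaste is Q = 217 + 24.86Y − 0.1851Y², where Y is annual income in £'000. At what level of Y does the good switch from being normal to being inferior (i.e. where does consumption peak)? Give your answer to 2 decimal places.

dQ/dY = 24.86 − 0.3702Y.
The good is inferior where dQ/dY < 0. Setting dQ/dY = 0 gives Y = 24.86 / 0.3702 = 67.15.

67.15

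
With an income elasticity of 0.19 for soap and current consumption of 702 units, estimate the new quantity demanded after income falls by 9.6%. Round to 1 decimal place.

%ΔQ ≈ η × %ΔI = 0.19 × (-9.6%) = -1.824%.
New Q ≈ 702 × (1 − 0.01824) = 689.2.

689.2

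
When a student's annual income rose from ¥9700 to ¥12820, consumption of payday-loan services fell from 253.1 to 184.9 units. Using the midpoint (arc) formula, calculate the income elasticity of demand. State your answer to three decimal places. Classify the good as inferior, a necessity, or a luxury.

ΔQ = 184.9 − 253.1 = -68.2; midpoint Q̄ = (253.1 + 184.9)/2 = 219.
ΔI = 12820 − 9700 = 3120; midpoint Ī = (9700 + 12820)/2 = 11260.
η = (ΔQ/Q̄) ÷ (ΔI/Ī) = (-68.2/219) ÷ (3120/11260) = -1.124.
η < 0 ⇒ inferior good.

-1.124 (inferior good)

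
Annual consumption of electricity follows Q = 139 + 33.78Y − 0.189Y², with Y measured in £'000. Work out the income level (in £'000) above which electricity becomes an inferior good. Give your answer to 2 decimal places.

89.37

dQ/dY = 33.78 − 0.378Y.
The good is inferior where dQ/dY < 0. Setting dQ/dY = 0 gives Y = 33.78 / 0.378 = 89.37.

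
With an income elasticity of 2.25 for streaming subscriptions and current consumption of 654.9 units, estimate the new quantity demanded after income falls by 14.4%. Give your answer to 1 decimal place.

442.7

%ΔQ ≈ η × %ΔI = 2.25 × (-14.4%) = -32.4%.
New Q ≈ 654.9 × (1 − 0.324) = 442.7.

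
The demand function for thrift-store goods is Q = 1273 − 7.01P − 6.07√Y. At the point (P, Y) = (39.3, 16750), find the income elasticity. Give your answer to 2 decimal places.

-1.85

At P = 39.3, Y = 16750: Q = 211.917.
Holding P constant, ∂Q/∂Y = -6.07/(2√Y) = -0.0234505.
η_Y = (∂Q/∂Y)·(Y/Q) = -0.0234505 × (16750/211.917) = -1.85.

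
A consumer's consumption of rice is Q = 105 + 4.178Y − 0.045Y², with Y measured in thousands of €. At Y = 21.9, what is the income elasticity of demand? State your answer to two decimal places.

At Y = 21.9: Q = 174.9158.
dQ/dY = 4.178 − 0.09Y = 2.20700.
η = (dQ/dY)·(Y/Q) = 2.20700 × (21.9/174.9158) = 0.28.

0.28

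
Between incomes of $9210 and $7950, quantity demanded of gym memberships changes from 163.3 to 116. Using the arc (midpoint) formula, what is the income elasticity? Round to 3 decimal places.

2.306

ΔQ = 116 − 163.3 = -47.3; midpoint Q̄ = (163.3 + 116)/2 = 139.65.
ΔI = 7950 − 9210 = -1260; midpoint Ī = (9210 + 7950)/2 = 8580.
η = (ΔQ/Q̄) ÷ (ΔI/Ī) = (-47.3/139.65) ÷ (-1260/8580) = 2.306.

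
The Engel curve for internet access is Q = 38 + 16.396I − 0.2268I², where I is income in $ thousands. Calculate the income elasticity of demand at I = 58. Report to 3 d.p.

-2.544

At I = 58: Q = 226.0128.
dQ/dI = 16.396 − 0.4536I = -9.91280.
η = (dQ/dI)·(I/Q) = -9.91280 × (58/226.0128) = -2.544.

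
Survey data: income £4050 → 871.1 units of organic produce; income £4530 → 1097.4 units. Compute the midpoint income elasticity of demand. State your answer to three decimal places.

2.055

ΔQ = 1097.4 − 871.1 = 226.3; midpoint Q̄ = (871.1 + 1097.4)/2 = 984.25.
ΔI = 4530 − 4050 = 480; midpoint Ī = (4050 + 4530)/2 = 4290.
η = (ΔQ/Q̄) ÷ (ΔI/Ī) = (226.3/984.25) ÷ (480/4290) = 2.055.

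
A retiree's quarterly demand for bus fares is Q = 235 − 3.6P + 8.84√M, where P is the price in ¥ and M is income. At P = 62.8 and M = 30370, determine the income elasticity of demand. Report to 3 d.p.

0.497

At P = 62.8, M = 30370: Q = 1549.466.
Holding P constant, ∂Q/∂M = 8.84/(2√M) = 0.025363.
η_M = (∂Q/∂M)·(M/Q) = 0.025363 × (30370/1549.466) = 0.497.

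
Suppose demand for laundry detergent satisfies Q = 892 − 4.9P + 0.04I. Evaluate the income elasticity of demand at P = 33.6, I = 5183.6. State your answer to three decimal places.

0.222

At P = 33.6, I = 5183.6: Q = 934.704.
Holding P constant, ∂Q/∂I = 0.04.
η_I = (∂Q/∂I)·(I/Q) = 0.04 × (5183.6/934.704) = 0.222.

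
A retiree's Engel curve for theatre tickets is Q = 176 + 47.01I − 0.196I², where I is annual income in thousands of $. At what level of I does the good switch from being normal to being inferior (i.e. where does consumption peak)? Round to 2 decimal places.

119.92

dQ/dI = 47.01 − 0.392I.
The good is inferior where dQ/dI < 0. Setting dQ/dI = 0 gives I = 47.01 / 0.392 = 119.92.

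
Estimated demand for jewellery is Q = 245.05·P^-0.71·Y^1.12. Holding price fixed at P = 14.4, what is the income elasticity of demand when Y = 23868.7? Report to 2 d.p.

1.12

For a multiplicative demand Q = A·P^α·Y^β, the income elasticity is β everywhere.
Here β = 1.12, so η = 1.12.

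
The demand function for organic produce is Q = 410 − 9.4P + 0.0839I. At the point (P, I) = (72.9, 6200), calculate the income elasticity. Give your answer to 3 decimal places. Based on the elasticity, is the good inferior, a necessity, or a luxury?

At P = 72.9, I = 6200: Q = 244.920.
Holding P constant, ∂Q/∂I = 0.0839.
η_I = (∂Q/∂I)·(I/Q) = 0.0839 × (6200/244.920) = 2.124.
Since η > 1, this is a luxury.

2.124 (luxury)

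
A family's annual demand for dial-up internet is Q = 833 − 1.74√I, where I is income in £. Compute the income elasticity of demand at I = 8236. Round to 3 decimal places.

-0.117

At I = 8236: Q = 675.091.
dQ/dI = -1.74/(2√I) = -0.00958652 at this income.
η = (dQ/dI)·(I/Q) = -0.00958652 × (8236/675.091) = -0.117.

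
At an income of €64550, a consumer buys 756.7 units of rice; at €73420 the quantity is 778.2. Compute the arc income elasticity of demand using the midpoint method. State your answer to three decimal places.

ΔQ = 778.2 − 756.7 = 21.5; midpoint Q̄ = (756.7 + 778.2)/2 = 767.45.
ΔI = 73420 − 64550 = 8870; midpoint Ī = (64550 + 73420)/2 = 68985.
η = (ΔQ/Q̄) ÷ (ΔI/Ī) = (21.5/767.45) ÷ (8870/68985) = 0.218.

0.218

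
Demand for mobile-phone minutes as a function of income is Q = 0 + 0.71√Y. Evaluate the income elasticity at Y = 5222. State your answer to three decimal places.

0.500

At Y = 5222: Q = 51.307.
dQ/dY = 0.71/(2√Y) = 0.00491258 at this income.
η = (dQ/dY)·(Y/Q) = 0.00491258 × (5222/51.307) = 0.500.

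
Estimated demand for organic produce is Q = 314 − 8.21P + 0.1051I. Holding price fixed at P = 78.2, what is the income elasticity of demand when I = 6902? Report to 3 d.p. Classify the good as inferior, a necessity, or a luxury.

At P = 78.2, I = 6902: Q = 397.378.
Holding P constant, ∂Q/∂I = 0.1051.
η_I = (∂Q/∂I)·(I/Q) = 0.1051 × (6902/397.378) = 1.825.
Since η > 1, this is a luxury.

1.825 (luxury)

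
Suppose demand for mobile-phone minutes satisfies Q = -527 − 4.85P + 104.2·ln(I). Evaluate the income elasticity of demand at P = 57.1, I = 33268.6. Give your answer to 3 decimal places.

At P = 57.1, I = 33268.6: Q = 281.034.
Holding P constant, ∂Q/∂I = 104.2/I = 0.00313208.
η_I = (∂Q/∂I)·(I/Q) = 0.00313208 × (33268.6/281.034) = 0.371.

0.371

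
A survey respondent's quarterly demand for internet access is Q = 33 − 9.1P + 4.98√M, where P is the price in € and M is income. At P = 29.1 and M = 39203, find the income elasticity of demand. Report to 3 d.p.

0.654

At P = 29.1, M = 39203: Q = 754.217.
Holding P constant, ∂Q/∂M = 4.98/(2√M) = 0.0125759.
η_M = (∂Q/∂M)·(M/Q) = 0.0125759 × (39203/754.217) = 0.654.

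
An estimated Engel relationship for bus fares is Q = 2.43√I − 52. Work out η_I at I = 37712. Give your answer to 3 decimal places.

At I = 37712: Q = 419.896.
dQ/dI = 2.43/(2√I) = 0.00625657 at this income.
η = (dQ/dI)·(I/Q) = 0.00625657 × (37712/419.896) = 0.562.

0.562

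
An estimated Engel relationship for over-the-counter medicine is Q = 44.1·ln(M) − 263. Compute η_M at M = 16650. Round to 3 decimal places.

At M = 16650: Q = 165.659.
dQ/dM = 44.1/M = 0.00264865 at this income.
η = (dQ/dM)·(M/Q) = 0.00264865 × (16650/165.659) = 0.266.

0.266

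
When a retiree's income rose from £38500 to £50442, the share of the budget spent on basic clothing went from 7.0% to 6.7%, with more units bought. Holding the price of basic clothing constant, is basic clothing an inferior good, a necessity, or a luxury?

Quantity rises but the budget share falls as income rises, so 0 < η < 1.

necessity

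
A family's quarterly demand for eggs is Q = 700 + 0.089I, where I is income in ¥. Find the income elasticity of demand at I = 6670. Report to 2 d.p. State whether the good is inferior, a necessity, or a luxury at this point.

0.46 (necessity)

At I = 6670: Q = 1293.630.
dQ/dI = 0.089.
η = (dQ/dI)·(I/Q) = 0.089 × (6670/1293.630) = 0.46.
Since 0 < η < 1, the good is a necessity.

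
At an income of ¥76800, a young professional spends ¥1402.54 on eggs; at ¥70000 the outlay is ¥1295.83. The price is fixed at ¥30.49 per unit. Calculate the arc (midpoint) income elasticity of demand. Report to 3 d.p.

0.854

With a constant price, Q₁ = 1402.54/30.49 = 46.000 and Q₂ = 1295.83/30.49 = 42.500 (equivalently, work directly with expenditure since P cancels).
Midpoint %ΔQ = (1295.83 − 1402.54)/1349.19 = -0.07909; midpoint %ΔI = (70000 − 76800)/73400 = -0.09264.
η = -0.07909 / -0.09264 = 0.854.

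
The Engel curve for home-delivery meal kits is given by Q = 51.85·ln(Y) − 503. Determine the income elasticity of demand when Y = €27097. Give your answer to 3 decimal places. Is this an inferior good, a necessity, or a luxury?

At Y = 27097: Q = 26.242.
dQ/dY = 51.85/Y = 0.0019135 at this income.
η = (dQ/dY)·(Y/Q) = 0.0019135 × (27097/26.242) = 1.976.
Since η > 1, the good is a luxury.

1.976 (luxury)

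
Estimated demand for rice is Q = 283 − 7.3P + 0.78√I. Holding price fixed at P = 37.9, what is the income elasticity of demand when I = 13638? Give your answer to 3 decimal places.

At P = 37.9, I = 13638: Q = 97.420.
Holding P constant, ∂Q/∂I = 0.78/(2√I) = 0.00333956.
η_I = (∂Q/∂I)·(I/Q) = 0.00333956 × (13638/97.420) = 0.468.

0.468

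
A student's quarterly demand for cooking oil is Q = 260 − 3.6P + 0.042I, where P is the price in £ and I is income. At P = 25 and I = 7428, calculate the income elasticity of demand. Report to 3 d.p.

At P = 25, I = 7428: Q = 481.976.
Holding P constant, ∂Q/∂I = 0.042.
η_I = (∂Q/∂I)·(I/Q) = 0.042 × (7428/481.976) = 0.647.

0.647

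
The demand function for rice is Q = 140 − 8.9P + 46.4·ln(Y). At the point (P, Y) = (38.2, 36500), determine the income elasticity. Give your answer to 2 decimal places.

0.16

At P = 38.2, Y = 36500: Q = 287.455.
Holding P constant, ∂Q/∂Y = 46.4/Y = 0.00127123.
η_Y = (∂Q/∂Y)·(Y/Q) = 0.00127123 × (36500/287.455) = 0.16.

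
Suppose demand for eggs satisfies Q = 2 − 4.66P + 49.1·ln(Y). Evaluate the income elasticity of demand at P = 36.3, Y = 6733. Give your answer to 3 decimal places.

0.185

At P = 36.3, Y = 6733: Q = 265.648.
Holding P constant, ∂Q/∂Y = 49.1/Y = 0.00729244.
η_Y = (∂Q/∂Y)·(Y/Q) = 0.00729244 × (6733/265.648) = 0.185.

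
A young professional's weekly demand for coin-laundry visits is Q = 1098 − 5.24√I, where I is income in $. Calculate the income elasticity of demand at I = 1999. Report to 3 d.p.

At I = 1999: Q = 863.719.
dQ/dI = -5.24/(2√I) = -0.0585996 at this income.
η = (dQ/dI)·(I/Q) = -0.0585996 × (1999/863.719) = -0.136.

-0.136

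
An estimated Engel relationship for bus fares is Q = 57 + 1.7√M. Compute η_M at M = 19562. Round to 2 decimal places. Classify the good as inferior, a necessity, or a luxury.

0.40 (necessity)

At M = 19562: Q = 294.769.
dQ/dM = 1.7/(2√M) = 0.00607732 at this income.
η = (dQ/dM)·(M/Q) = 0.00607732 × (19562/294.769) = 0.40.
Since 0 < η < 1, the good is a necessity.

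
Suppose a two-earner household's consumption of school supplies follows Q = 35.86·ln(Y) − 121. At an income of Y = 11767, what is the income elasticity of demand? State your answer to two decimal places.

0.17

At Y = 11767: Q = 215.118.
dQ/dY = 35.86/Y = 0.00304751 at this income.
η = (dQ/dY)·(Y/Q) = 0.00304751 × (11767/215.118) = 0.17.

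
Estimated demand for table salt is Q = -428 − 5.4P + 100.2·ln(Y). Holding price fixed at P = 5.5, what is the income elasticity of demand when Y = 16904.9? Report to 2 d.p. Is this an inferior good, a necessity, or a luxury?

0.19 (necessity)

At P = 5.5, Y = 16904.9: Q = 517.783.
Holding P constant, ∂Q/∂Y = 100.2/Y = 0.00592728.
η_Y = (∂Q/∂Y)·(Y/Q) = 0.00592728 × (16904.9/517.783) = 0.19.
Since 0 < η < 1, this is a necessity.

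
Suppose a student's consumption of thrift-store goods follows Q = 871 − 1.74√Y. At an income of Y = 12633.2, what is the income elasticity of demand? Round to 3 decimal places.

-0.145

At Y = 12633.2: Q = 675.428.
dQ/dY = -1.74/(2√Y) = -0.00774039 at this income.
η = (dQ/dY)·(Y/Q) = -0.00774039 × (12633.2/675.428) = -0.145.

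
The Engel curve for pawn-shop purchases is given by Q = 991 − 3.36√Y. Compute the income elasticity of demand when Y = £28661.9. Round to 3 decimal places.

At Y = 28661.9: Q = 422.158.
dQ/dY = -3.36/(2√Y) = -0.00992332 at this income.
η = (dQ/dY)·(Y/Q) = -0.00992332 × (28661.9/422.158) = -0.674.

-0.674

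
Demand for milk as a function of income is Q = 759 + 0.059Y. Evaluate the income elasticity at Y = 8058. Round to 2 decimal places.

At Y = 8058: Q = 1234.422.
dQ/dY = 0.059.
η = (dQ/dY)·(Y/Q) = 0.059 × (8058/1234.422) = 0.39.

0.39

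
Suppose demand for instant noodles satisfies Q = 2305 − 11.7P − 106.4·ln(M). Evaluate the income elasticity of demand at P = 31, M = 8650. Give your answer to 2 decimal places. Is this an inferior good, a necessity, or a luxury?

At P = 31, M = 8650: Q = 977.751.
Holding P constant, ∂Q/∂M = -106.4/M = -0.0123006.
η_M = (∂Q/∂M)·(M/Q) = -0.0123006 × (8650/977.751) = -0.11.
Since η < 0, this is an inferior good.

-0.11 (inferior good)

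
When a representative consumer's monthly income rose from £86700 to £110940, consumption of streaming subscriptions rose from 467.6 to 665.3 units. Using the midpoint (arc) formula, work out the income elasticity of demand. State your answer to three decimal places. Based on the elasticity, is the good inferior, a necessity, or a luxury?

ΔQ = 665.3 − 467.6 = 197.7; midpoint Q̄ = (467.6 + 665.3)/2 = 566.45.
ΔI = 110940 − 86700 = 24240; midpoint Ī = (86700 + 110940)/2 = 98820.
η = (ΔQ/Q̄) ÷ (ΔI/Ī) = (197.7/566.45) ÷ (24240/98820) = 1.423.
η > 1 ⇒ luxury.

1.423 (luxury)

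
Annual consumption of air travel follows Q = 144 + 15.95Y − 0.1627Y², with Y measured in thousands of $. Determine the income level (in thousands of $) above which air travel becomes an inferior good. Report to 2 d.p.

dQ/dY = 15.95 − 0.3254Y.
The good is inferior where dQ/dY < 0. Setting dQ/dY = 0 gives Y = 15.95 / 0.3254 = 49.02.

49.02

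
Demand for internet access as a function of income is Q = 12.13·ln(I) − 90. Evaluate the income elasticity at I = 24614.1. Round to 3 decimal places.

0.372

At I = 24614.1: Q = 32.647.
dQ/dI = 12.13/I = 0.000492807 at this income.
η = (dQ/dI)·(I/Q) = 0.000492807 × (24614.1/32.647) = 0.372.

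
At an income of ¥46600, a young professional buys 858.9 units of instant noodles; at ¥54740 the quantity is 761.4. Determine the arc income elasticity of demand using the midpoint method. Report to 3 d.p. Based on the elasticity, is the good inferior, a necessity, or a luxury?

ΔQ = 761.4 − 858.9 = -97.5; midpoint Q̄ = (858.9 + 761.4)/2 = 810.15.
ΔI = 54740 − 46600 = 8140; midpoint Ī = (46600 + 54740)/2 = 50670.
η = (ΔQ/Q̄) ÷ (ΔI/Ī) = (-97.5/810.15) ÷ (8140/50670) = -0.749.
η < 0 ⇒ inferior good.

-0.749 (inferior good)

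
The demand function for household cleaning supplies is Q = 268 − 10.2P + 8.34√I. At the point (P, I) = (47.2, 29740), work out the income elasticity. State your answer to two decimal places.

At P = 47.2, I = 29740: Q = 1224.817.
Holding P constant, ∂Q/∂I = 8.34/(2√I) = 0.0241805.
η_I = (∂Q/∂I)·(I/Q) = 0.0241805 × (29740/1224.817) = 0.59.

0.59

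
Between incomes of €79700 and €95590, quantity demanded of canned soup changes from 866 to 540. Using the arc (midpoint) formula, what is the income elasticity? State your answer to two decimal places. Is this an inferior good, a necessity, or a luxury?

-2.56 (inferior good)

ΔQ = 540 − 866 = -326; midpoint Q̄ = (866 + 540)/2 = 703.
ΔI = 95590 − 79700 = 15890; midpoint Ī = (79700 + 95590)/2 = 87645.
η = (ΔQ/Q̄) ÷ (ΔI/Ī) = (-326/703) ÷ (15890/87645) = -2.56.
η < 0 ⇒ inferior good.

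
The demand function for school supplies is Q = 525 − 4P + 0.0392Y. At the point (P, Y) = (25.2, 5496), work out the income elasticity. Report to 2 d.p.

0.34

At P = 25.2, Y = 5496: Q = 639.643.
Holding P constant, ∂Q/∂Y = 0.0392.
η_Y = (∂Q/∂Y)·(Y/Q) = 0.0392 × (5496/639.643) = 0.34.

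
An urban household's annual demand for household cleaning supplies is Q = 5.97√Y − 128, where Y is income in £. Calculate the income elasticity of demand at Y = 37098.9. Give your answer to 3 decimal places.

At Y = 37098.9: Q = 1021.886.
dQ/dY = 5.97/(2√Y) = 0.0154976 at this income.
η = (dQ/dY)·(Y/Q) = 0.0154976 × (37098.9/1021.886) = 0.563.

0.563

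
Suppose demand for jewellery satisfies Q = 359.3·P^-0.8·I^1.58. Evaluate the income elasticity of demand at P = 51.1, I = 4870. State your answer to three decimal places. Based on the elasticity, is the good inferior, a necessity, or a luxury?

1.580 (luxury)

For a multiplicative demand Q = A·P^α·I^β, the income elasticity is β everywhere.
Here β = 1.58, so η = 1.580.
Since η > 1, this is a luxury.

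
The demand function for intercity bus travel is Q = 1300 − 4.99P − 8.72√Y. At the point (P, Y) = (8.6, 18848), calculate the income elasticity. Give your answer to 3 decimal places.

At P = 8.6, Y = 18848: Q = 59.934.
Holding P constant, ∂Q/∂Y = -8.72/(2√Y) = -0.0317581.
η_Y = (∂Q/∂Y)·(Y/Q) = -0.0317581 × (18848/59.934) = -9.987.

-9.987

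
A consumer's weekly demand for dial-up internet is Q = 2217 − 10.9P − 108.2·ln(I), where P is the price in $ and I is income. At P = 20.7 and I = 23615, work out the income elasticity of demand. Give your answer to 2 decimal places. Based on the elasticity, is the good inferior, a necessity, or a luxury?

At P = 20.7, I = 23615: Q = 901.835.
Holding P constant, ∂Q/∂I = -108.2/I = -0.00458183.
η_I = (∂Q/∂I)·(I/Q) = -0.00458183 × (23615/901.835) = -0.12.
Since η < 0, this is an inferior good.

-0.12 (inferior good)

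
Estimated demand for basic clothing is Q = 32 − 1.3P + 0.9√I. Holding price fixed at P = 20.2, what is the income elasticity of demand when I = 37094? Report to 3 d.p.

0.484

At P = 20.2, I = 37094: Q = 179.078.
Holding P constant, ∂Q/∂I = 0.9/(2√I) = 0.00233647.
η_I = (∂Q/∂I)·(I/Q) = 0.00233647 × (37094/179.078) = 0.484.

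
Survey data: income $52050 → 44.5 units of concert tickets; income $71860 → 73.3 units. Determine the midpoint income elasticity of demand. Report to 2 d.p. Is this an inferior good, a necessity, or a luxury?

1.53 (luxury)

ΔQ = 73.3 − 44.5 = 28.8; midpoint Q̄ = (44.5 + 73.3)/2 = 58.9.
ΔI = 71860 − 52050 = 19810; midpoint Ī = (52050 + 71860)/2 = 61955.
η = (ΔQ/Q̄) ÷ (ΔI/Ī) = (28.8/58.9) ÷ (19810/61955) = 1.53.
η > 1 ⇒ luxury.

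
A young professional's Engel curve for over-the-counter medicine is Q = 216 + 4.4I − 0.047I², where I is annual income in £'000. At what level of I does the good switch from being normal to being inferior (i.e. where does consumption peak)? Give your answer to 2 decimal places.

dQ/dI = 4.4 − 0.094I.
The good is inferior where dQ/dI < 0. Setting dQ/dI = 0 gives I = 4.4 / 0.094 = 46.81.

46.81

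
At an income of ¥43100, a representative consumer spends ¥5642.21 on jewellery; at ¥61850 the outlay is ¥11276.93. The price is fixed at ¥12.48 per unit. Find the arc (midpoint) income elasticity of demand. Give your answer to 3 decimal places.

With a constant price, Q₁ = 5642.21/12.48 = 452.100 and Q₂ = 11276.93/12.48 = 903.600 (equivalently, work directly with expenditure since P cancels).
Midpoint %ΔQ = (11276.93 − 5642.21)/8459.57 = 0.66608; midpoint %ΔI = (61850 − 43100)/52475 = 0.35731.
η = 0.66608 / 0.35731 = 1.864.

1.864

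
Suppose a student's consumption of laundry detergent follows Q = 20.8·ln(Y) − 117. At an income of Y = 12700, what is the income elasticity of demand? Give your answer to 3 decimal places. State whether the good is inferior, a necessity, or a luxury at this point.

At Y = 12700: Q = 79.547.
dQ/dY = 20.8/Y = 0.0016378 at this income.
η = (dQ/dY)·(Y/Q) = 0.0016378 × (12700/79.547) = 0.261.
Since 0 < η < 1, the good is a necessity.

0.261 (necessity)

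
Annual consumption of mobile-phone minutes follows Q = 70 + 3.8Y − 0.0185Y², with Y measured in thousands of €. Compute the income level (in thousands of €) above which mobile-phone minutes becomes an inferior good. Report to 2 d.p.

dQ/dY = 3.8 − 0.037Y.
The good is inferior where dQ/dY < 0. Setting dQ/dY = 0 gives Y = 3.8 / 0.037 = 102.70.

102.70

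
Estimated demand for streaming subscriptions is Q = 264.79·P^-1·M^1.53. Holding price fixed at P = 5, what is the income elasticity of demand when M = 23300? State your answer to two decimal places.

1.53

For a multiplicative demand Q = A·P^α·M^β, the income elasticity is β everywhere.
Here β = 1.53, so η = 1.53.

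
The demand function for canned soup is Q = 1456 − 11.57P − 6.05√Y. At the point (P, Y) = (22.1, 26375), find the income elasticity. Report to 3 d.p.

-2.256

At P = 22.1, Y = 26375: Q = 217.760.
Holding P constant, ∂Q/∂Y = -6.05/(2√Y) = -0.0186264.
η_Y = (∂Q/∂Y)·(Y/Q) = -0.0186264 × (26375/217.760) = -2.256.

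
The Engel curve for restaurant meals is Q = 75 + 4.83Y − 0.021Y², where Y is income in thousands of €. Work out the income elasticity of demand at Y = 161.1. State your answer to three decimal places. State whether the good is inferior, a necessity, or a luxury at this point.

-1.012 (inferior good)

At Y = 161.1: Q = 308.0956.
dQ/dY = 4.83 − 0.042Y = -1.93620.
η = (dQ/dY)·(Y/Q) = -1.93620 × (161.1/308.0956) = -1.012.
η < 0 ⇒ inferior good.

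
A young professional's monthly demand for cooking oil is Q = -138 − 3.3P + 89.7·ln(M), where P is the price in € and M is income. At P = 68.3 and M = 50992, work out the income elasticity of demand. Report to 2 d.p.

0.15

At P = 68.3, M = 50992: Q = 608.906.
Holding P constant, ∂Q/∂M = 89.7/M = 0.0017591.
η_M = (∂Q/∂M)·(M/Q) = 0.0017591 × (50992/608.906) = 0.15.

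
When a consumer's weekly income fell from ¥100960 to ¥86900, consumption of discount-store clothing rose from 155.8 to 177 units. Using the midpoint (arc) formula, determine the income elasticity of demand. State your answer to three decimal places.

-0.851

ΔQ = 177 − 155.8 = 21.2; midpoint Q̄ = (155.8 + 177)/2 = 166.4.
ΔI = 86900 − 100960 = -14060; midpoint Ī = (100960 + 86900)/2 = 93930.
η = (ΔQ/Q̄) ÷ (ΔI/Ī) = (21.2/166.4) ÷ (-14060/93930) = -0.851.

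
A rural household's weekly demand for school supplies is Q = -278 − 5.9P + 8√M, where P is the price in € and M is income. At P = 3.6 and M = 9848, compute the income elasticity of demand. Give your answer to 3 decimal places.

0.802

At P = 3.6, M = 9848: Q = 494.657.
Holding P constant, ∂Q/∂M = 8/(2√M) = 0.0403075.
η_M = (∂Q/∂M)·(M/Q) = 0.0403075 × (9848/494.657) = 0.802.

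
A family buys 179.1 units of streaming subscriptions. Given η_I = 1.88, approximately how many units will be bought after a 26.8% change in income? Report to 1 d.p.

%ΔQ ≈ η × %ΔI = 1.88 × 26.8% = 50.384%.
New Q ≈ 179.1 × (1 + 0.50384) = 269.3.

269.3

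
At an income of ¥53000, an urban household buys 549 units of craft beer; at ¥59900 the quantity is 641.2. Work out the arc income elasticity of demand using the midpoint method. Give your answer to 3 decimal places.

1.268

ΔQ = 641.2 − 549 = 92.2; midpoint Q̄ = (549 + 641.2)/2 = 595.1.
ΔI = 59900 − 53000 = 6900; midpoint Ī = (53000 + 59900)/2 = 56450.
η = (ΔQ/Q̄) ÷ (ΔI/Ī) = (92.2/595.1) ÷ (6900/56450) = 1.268.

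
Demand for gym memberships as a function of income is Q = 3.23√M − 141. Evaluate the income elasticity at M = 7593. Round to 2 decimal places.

At M = 7593: Q = 140.455.
dQ/dM = 3.23/(2√M) = 0.0185339 at this income.
η = (dQ/dM)·(M/Q) = 0.0185339 × (7593/140.455) = 1.00.

1.00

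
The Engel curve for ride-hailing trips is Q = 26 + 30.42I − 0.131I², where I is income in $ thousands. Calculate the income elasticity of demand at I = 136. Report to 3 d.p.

-0.407

At I = 136: Q = 1740.1440.
dQ/dI = 30.42 − 0.262I = -5.21200.
η = (dQ/dI)·(I/Q) = -5.21200 × (136/1740.1440) = -0.407.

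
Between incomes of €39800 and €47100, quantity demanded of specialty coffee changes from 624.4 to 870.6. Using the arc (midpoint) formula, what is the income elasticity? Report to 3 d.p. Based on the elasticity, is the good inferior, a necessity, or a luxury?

1.960 (luxury)

ΔQ = 870.6 − 624.4 = 246.2; midpoint Q̄ = (624.4 + 870.6)/2 = 747.5.
ΔI = 47100 − 39800 = 7300; midpoint Ī = (39800 + 47100)/2 = 43450.
η = (ΔQ/Q̄) ÷ (ΔI/Ī) = (246.2/747.5) ÷ (7300/43450) = 1.960.
η > 1 ⇒ luxury.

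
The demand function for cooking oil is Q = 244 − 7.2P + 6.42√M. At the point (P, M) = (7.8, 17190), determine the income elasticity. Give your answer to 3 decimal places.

At P = 7.8, M = 17190: Q = 1029.570.
Holding P constant, ∂Q/∂M = 6.42/(2√M) = 0.0244831.
η_M = (∂Q/∂M)·(M/Q) = 0.0244831 × (17190/1029.570) = 0.409.

0.409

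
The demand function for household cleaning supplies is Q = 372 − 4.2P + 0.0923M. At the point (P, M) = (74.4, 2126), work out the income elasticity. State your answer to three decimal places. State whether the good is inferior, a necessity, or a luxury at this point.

0.767 (necessity)

At P = 74.4, M = 2126: Q = 255.750.
Holding P constant, ∂Q/∂M = 0.0923.
η_M = (∂Q/∂M)·(M/Q) = 0.0923 × (2126/255.750) = 0.767.
Since 0 < η < 1, this is a necessity.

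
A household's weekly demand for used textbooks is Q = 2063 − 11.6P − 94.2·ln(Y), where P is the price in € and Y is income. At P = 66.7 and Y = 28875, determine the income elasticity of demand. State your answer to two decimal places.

At P = 66.7, Y = 28875: Q = 321.777.
Holding P constant, ∂Q/∂Y = -94.2/Y = -0.00326234.
η_Y = (∂Q/∂Y)·(Y/Q) = -0.00326234 × (28875/321.777) = -0.29.

-0.29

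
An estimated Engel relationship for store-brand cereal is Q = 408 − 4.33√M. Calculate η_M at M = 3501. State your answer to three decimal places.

-0.844

At M = 3501: Q = 151.797.
dQ/dM = -4.33/(2√M) = -0.03659 at this income.
η = (dQ/dM)·(M/Q) = -0.03659 × (3501/151.797) = -0.844.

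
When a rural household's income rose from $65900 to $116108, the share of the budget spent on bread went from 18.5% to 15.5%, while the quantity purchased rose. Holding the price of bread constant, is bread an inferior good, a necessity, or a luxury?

necessity

Quantity rises but the budget share falls as income rises, so 0 < η < 1.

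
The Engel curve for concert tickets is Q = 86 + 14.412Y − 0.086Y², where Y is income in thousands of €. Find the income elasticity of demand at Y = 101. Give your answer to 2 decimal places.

At Y = 101: Q = 664.3260.
dQ/dY = 14.412 − 0.172Y = -2.96000.
η = (dQ/dY)·(Y/Q) = -2.96000 × (101/664.3260) = -0.45.

-0.45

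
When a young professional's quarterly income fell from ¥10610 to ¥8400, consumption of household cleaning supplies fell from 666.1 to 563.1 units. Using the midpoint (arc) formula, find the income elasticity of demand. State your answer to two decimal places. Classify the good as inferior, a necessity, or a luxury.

ΔQ = 563.1 − 666.1 = -103; midpoint Q̄ = (666.1 + 563.1)/2 = 614.6.
ΔI = 8400 − 10610 = -2210; midpoint Ī = (10610 + 8400)/2 = 9505.
η = (ΔQ/Q̄) ÷ (ΔI/Ī) = (-103/614.6) ÷ (-2210/9505) = 0.72.
0 < η < 1 ⇒ necessity.

0.72 (necessity)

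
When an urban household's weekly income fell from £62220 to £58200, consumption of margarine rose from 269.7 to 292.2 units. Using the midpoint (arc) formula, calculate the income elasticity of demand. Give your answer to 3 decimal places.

-1.199

ΔQ = 292.2 − 269.7 = 22.5; midpoint Q̄ = (269.7 + 292.2)/2 = 280.95.
ΔI = 58200 − 62220 = -4020; midpoint Ī = (62220 + 58200)/2 = 60210.
η = (ΔQ/Q̄) ÷ (ΔI/Ī) = (22.5/280.95) ÷ (-4020/60210) = -1.199.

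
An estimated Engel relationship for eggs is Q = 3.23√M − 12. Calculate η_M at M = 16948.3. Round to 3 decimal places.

At M = 16948.3: Q = 408.500.
dQ/dM = 3.23/(2√M) = 0.0124054 at this income.
η = (dQ/dM)·(M/Q) = 0.0124054 × (16948.3/408.500) = 0.515.

0.515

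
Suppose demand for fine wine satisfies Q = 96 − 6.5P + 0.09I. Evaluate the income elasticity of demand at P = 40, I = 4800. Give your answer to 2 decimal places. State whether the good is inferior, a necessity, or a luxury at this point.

1.61 (luxury)

At P = 40, I = 4800: Q = 268.000.
Holding P constant, ∂Q/∂I = 0.09.
η_I = (∂Q/∂I)·(I/Q) = 0.09 × (4800/268.000) = 1.61.
Since η > 1, this is a luxury.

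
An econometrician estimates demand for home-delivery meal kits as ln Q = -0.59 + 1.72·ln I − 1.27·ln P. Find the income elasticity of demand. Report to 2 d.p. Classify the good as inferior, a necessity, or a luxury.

1.72 (luxury)

In a log-linear demand, the coefficient on ln I is the income elasticity.
So η = 1.72.
η > 1 ⇒ luxury.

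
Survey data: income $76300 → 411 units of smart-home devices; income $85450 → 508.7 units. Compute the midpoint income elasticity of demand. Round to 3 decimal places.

ΔQ = 508.7 − 411 = 97.7; midpoint Q̄ = (411 + 508.7)/2 = 459.85.
ΔI = 85450 − 76300 = 9150; midpoint Ī = (76300 + 85450)/2 = 80875.
η = (ΔQ/Q̄) ÷ (ΔI/Ī) = (97.7/459.85) ÷ (9150/80875) = 1.878.

1.878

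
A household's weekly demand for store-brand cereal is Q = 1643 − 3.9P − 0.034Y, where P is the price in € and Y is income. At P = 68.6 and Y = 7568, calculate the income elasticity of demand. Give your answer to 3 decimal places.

At P = 68.6, Y = 7568: Q = 1118.148.
Holding P constant, ∂Q/∂Y = −0.034.
η_Y = (∂Q/∂Y)·(Y/Q) = -0.034 × (7568/1118.148) = -0.230.

-0.230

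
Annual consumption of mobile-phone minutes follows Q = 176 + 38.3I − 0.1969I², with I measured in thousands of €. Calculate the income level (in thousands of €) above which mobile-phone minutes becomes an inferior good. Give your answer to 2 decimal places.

dQ/dI = 38.3 − 0.3938I.
The good is inferior where dQ/dI < 0. Setting dQ/dI = 0 gives I = 38.3 / 0.3938 = 97.26.

97.26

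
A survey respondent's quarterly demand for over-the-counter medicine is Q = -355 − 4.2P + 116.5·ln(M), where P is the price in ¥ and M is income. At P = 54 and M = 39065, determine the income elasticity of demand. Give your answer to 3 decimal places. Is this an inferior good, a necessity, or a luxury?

0.179 (necessity)

At P = 54, M = 39065: Q = 649.952.
Holding P constant, ∂Q/∂M = 116.5/M = 0.00298221.
η_M = (∂Q/∂M)·(M/Q) = 0.00298221 × (39065/649.952) = 0.179.
Since 0 < η < 1, this is a necessity.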